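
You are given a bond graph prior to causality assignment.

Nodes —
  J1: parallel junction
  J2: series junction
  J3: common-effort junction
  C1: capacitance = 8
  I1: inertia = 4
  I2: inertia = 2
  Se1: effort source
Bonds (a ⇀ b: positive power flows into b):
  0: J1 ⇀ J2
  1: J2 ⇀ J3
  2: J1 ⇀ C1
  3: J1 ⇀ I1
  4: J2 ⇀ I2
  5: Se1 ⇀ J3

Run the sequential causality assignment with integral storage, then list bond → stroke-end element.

b0 stroke→J2
b1 stroke→J2
b2 stroke→J1
b3 stroke→I1
b4 stroke→I2
b5 stroke→J3

#5 stroke→J3  (Se1 (Se) sets effort on bond)
#1 stroke→J2  (common-e at J3 fixed by 5)
#2 stroke→J1  (C1 integral (e out))
#0 stroke→J2  (J1 effort already set via bond 2)
#3 stroke→I1  (J1 effort already set via bond 2)
#4 stroke→I2  (J2 needs exactly one f-in)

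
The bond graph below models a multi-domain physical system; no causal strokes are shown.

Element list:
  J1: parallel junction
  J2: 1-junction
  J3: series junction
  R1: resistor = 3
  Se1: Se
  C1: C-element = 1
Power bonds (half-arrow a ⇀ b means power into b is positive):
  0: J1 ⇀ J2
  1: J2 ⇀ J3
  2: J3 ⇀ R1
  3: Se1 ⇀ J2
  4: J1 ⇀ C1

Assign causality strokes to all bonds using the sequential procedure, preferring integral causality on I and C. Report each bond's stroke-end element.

#0 →J2
#1 →J3
#2 →R1
#3 →J2
#4 →J1

bond 3 →J2  (source Se1 imposes e)
bond 4 →J1  (C1 outputs effort q/C1)
bond 0 →J2  (J1 effort already set via bond 4)
bond 1 →J3  (closing 1-jn rule on J2)
bond 2 →R1  (only one flow-in slot at J3)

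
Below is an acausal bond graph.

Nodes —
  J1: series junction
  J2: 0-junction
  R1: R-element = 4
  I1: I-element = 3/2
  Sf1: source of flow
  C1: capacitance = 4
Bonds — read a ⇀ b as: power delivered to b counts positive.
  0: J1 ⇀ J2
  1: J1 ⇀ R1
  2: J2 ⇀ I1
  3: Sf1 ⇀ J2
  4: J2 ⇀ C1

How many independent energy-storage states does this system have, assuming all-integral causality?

2  (C1, I1 all integral)

bond 3 →Sf1  (source Sf1 imposes f)
bond 2 →I1  (I1: I, integral causality)
bond 4 →J2  (C1 outputs effort q/C1)
bond 0 →J1  (J2: bond 4 brought effort, rest push out)
bond 1 →R1  (J1 needs exactly one f-in)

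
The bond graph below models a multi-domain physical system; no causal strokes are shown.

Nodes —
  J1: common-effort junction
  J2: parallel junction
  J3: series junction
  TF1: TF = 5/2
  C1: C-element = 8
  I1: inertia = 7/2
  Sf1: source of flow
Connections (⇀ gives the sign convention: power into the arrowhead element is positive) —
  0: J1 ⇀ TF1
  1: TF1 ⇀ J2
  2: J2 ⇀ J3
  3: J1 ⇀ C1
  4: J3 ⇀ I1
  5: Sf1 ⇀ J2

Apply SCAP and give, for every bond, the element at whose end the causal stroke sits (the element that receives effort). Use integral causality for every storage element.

bond 5 |Sf1  (Sf1 fixes flow; stroke at Sf1)
bond 3 |J1  (C1 outputs effort q/C1)
bond 0 |TF1  (0-jn J1 has e-setter on 3)
bond 1 |J2  (TF1: transformer flips bond 0)
bond 2 |J3  (J2 effort already set via bond 1)
bond 4 |I1  (J3 needs exactly one f-in)

bond 0 stroke→TF1
bond 1 stroke→J2
bond 2 stroke→J3
bond 3 stroke→J1
bond 4 stroke→I1
bond 5 stroke→Sf1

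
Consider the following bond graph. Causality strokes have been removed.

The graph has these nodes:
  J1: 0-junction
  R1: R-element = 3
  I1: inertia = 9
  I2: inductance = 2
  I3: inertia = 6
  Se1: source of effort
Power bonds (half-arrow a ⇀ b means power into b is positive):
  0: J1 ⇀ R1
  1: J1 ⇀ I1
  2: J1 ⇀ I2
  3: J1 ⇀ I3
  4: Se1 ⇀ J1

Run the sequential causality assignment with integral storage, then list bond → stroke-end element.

bond 4 stroke→J1  (Se1 (Se) sets effort on bond)
bond 0 stroke→R1  (common-e at J1 fixed by 4)
bond 1 stroke→I1  (common-e at J1 fixed by 4)
bond 2 stroke→I2  (0-jn J1 has e-setter on 4)
bond 3 stroke→I3  (0-jn J1 has e-setter on 4)

#0 →R1
#1 →I1
#2 →I2
#3 →I3
#4 →J1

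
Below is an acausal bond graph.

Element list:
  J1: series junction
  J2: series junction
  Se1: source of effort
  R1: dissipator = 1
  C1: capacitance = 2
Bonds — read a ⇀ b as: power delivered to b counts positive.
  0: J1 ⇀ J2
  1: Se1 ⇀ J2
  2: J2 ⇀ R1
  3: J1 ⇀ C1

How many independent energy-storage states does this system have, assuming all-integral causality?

1  (C1 all integral)

bond 1 |J2  (Se1: effort source, stroke at far end)
bond 3 |J1  (C1 outputs effort q/C1)
bond 0 |J2  (J1 needs exactly one f-in)
bond 2 |R1  (J2: last free bond brings flow in)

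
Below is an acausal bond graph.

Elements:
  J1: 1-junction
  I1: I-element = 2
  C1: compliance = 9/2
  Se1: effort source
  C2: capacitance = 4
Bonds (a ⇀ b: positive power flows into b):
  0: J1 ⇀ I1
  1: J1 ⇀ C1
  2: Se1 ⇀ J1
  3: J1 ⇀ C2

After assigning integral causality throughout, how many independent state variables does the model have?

b2 stroke→J1  (Se1 fixes effort; stroke away)
b0 stroke→I1  (I1 outputs flow p/I1)
b1 stroke→J1  (common-f at J1 fixed by 0)
b3 stroke→J1  (common-f at J1 fixed by 0)

3  (C1, C2, I1 all integral)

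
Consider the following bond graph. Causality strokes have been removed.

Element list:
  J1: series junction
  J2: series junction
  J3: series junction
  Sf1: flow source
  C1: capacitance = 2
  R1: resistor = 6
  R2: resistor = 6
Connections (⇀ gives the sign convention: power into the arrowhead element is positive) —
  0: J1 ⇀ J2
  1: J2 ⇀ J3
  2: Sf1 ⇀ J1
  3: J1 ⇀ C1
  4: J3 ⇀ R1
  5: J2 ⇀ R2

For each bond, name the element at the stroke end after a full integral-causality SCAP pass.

β2 |Sf1  (source Sf1 imposes f)
β0 |J1  (1-jn J1 has f-setter on 2)
β3 |J1  (1-jn J1 has f-setter on 2)
β1 |J2  (common-f at J2 fixed by 0)
β5 |J2  (J2: bond 0 brought flow, rest push out)
β4 |J3  (1-jn J3 has f-setter on 1)

β0 stroke→J1
β1 stroke→J2
β2 stroke→Sf1
β3 stroke→J1
β4 stroke→J3
β5 stroke→J2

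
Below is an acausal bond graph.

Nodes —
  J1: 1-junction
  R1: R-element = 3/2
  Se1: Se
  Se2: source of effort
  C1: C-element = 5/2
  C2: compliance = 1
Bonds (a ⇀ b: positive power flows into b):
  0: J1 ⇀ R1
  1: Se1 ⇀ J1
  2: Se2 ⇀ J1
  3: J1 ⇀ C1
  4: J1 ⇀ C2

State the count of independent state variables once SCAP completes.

2  (C1, C2 all integral)

#1 stroke→J1  (Se1: effort source, stroke at far end)
#2 stroke→J1  (Se2: effort source, stroke at far end)
#3 stroke→J1  (C1 outputs effort q/C1)
#4 stroke→J1  (prefer integral on C2)
#0 stroke→R1  (only one flow-in slot at J1)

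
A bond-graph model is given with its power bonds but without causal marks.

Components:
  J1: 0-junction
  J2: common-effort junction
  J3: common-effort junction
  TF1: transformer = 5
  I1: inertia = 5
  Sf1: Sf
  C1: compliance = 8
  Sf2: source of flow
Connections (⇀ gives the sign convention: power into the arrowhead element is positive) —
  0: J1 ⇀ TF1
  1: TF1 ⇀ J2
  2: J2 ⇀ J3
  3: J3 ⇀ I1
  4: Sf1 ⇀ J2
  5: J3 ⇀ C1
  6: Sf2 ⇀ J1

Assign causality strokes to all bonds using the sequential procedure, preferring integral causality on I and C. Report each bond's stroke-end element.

β0 →J1
β1 →TF1
β2 →J2
β3 →I1
β4 →Sf1
β5 →J3
β6 →Sf2

bond 4 →Sf1  (Sf1 (Sf) sets flow on bond)
bond 6 →Sf2  (source Sf2 imposes f)
bond 0 →J1  (J1: last free bond brings effort in)
bond 1 →TF1  (through TF1, causality passes straight; one stroke at TF1)
bond 2 →J2  (J2 needs exactly one e-in)
bond 3 →I1  (I1: I, integral causality)
bond 5 →J3  (only one effort-in slot at J3)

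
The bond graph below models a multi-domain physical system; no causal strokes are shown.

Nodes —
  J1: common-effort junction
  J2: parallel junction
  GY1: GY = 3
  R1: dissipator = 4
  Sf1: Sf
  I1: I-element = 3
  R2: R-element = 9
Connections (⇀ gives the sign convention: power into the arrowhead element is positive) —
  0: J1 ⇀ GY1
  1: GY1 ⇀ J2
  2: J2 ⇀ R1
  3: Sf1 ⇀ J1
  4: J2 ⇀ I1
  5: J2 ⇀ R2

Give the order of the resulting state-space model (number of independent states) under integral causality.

#3 |Sf1  (Sf1 (Sf) sets flow on bond)
#0 |J1  (J1 needs exactly one e-in)
#1 |J2  (GY1: gyrator matches bond 0)
#2 |R1  (0-jn J2 has e-setter on 1)
#4 |I1  (common-e at J2 fixed by 1)
#5 |R2  (common-e at J2 fixed by 1)

1  (I1 all integral)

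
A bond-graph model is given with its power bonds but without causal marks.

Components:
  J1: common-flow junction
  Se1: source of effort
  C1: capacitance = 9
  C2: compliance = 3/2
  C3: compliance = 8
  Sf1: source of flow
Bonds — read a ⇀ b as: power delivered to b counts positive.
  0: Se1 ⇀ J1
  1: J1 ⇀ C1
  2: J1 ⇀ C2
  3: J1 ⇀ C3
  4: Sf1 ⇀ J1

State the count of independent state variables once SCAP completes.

3  (C1, C2, C3 all integral)

β0 →J1  (source Se1 imposes e)
β4 →Sf1  (Sf1 (Sf) sets flow on bond)
β1 →J1  (J1 flow already set via bond 4)
β2 →J1  (common-f at J1 fixed by 4)
β3 →J1  (1-jn J1 has f-setter on 4)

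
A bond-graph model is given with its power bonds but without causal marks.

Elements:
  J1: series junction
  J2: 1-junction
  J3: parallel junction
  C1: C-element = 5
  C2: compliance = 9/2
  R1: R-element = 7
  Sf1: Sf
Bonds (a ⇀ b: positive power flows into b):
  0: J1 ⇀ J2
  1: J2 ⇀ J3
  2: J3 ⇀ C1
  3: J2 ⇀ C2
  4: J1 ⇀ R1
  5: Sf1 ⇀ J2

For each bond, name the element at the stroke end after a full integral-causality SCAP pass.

β0 →J2
β1 →J2
β2 →J3
β3 →J2
β4 →J1
β5 →Sf1

#5 →Sf1  (Sf1: flow source, stroke at near end)
#0 →J2  (J2: bond 5 brought flow, rest push out)
#1 →J2  (common-f at J2 fixed by 5)
#3 →J2  (J2: bond 5 brought flow, rest push out)
#2 →J3  (J3 needs exactly one e-in)
#4 →J1  (common-f at J1 fixed by 0)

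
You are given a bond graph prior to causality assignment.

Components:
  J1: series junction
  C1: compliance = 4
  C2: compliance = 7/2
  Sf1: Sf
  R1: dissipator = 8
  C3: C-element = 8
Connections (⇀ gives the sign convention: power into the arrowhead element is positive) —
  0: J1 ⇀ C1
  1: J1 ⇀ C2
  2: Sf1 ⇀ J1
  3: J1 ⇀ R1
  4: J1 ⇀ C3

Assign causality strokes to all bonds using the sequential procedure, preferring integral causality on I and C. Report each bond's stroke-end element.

b2 |Sf1  (Sf1: flow source, stroke at near end)
b0 |J1  (J1: bond 2 brought flow, rest push out)
b1 |J1  (1-jn J1 has f-setter on 2)
b3 |J1  (1-jn J1 has f-setter on 2)
b4 |J1  (common-f at J1 fixed by 2)

β0 |J1
β1 |J1
β2 |Sf1
β3 |J1
β4 |J1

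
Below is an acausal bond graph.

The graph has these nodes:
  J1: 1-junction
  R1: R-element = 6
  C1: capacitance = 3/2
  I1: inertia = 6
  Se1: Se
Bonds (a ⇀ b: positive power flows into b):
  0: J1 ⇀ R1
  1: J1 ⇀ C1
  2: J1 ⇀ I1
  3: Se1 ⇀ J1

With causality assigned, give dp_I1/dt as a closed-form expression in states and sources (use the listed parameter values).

bond 3 stroke at J1  (source Se1 imposes e)
bond 1 stroke at J1  (prefer integral on C1)
bond 2 stroke at I1  (I1 integral (f out))
bond 0 stroke at J1  (J1 flow already set via bond 2)

dp_I1/dt = E_Se1 - p_I1 - 2*q_C1/3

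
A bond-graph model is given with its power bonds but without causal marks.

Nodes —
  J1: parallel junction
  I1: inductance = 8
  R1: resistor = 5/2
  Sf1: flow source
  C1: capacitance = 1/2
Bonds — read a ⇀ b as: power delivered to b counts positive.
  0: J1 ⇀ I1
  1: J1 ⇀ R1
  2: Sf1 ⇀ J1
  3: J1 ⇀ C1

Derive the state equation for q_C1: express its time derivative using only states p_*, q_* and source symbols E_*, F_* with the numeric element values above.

dq_C1/dt = F_Sf1 - p_I1/8 - 4*q_C1/5

bond 2 stroke→Sf1  (Sf1 fixes flow; stroke at Sf1)
bond 0 stroke→I1  (I1 integral (f out))
bond 3 stroke→J1  (prefer integral on C1)
bond 1 stroke→R1  (J1 effort already set via bond 3)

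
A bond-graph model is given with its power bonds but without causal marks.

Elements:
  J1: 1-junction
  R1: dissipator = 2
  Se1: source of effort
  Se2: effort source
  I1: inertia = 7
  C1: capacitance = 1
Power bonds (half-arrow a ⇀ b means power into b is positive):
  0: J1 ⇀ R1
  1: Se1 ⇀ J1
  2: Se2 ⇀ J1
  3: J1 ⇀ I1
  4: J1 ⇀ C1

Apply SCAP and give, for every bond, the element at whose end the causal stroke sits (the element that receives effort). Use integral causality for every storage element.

bond 0 →J1
bond 1 →J1
bond 2 →J1
bond 3 →I1
bond 4 →J1

bond 1 |J1  (Se1 (Se) sets effort on bond)
bond 2 |J1  (source Se2 imposes e)
bond 3 |I1  (I1 outputs flow p/I1)
bond 0 |J1  (J1 flow already set via bond 3)
bond 4 |J1  (1-jn J1 has f-setter on 3)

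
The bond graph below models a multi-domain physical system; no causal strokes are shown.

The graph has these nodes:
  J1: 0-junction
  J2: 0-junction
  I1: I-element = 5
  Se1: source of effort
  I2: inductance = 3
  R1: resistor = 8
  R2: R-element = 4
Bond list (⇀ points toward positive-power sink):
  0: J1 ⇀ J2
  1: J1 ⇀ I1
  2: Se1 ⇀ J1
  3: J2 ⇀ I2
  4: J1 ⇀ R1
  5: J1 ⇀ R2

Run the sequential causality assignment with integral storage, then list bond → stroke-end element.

bond 2 stroke→J1  (source Se1 imposes e)
bond 0 stroke→J2  (0-jn J1 has e-setter on 2)
bond 1 stroke→I1  (J1: bond 2 brought effort, rest push out)
bond 4 stroke→R1  (common-e at J1 fixed by 2)
bond 5 stroke→R2  (common-e at J1 fixed by 2)
bond 3 stroke→I2  (common-e at J2 fixed by 0)

bond 0 |J2
bond 1 |I1
bond 2 |J1
bond 3 |I2
bond 4 |R1
bond 5 |R2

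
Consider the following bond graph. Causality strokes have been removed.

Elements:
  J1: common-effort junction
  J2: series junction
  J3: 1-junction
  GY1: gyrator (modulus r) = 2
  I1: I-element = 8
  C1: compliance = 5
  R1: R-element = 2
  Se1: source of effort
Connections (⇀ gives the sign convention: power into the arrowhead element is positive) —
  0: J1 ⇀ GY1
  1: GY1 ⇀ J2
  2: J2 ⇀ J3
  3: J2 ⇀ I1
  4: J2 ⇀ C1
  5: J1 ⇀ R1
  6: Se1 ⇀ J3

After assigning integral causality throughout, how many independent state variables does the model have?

b6 stroke→J3  (source Se1 imposes e)
b2 stroke→J2  (J3 needs exactly one f-in)
b3 stroke→I1  (I1: I, integral causality)
b1 stroke→J2  (J2: bond 3 brought flow, rest push out)
b4 stroke→J2  (J2: bond 3 brought flow, rest push out)
b0 stroke→J1  (through GY1, causality inverts; strokes same side of GY1)
b5 stroke→R1  (J1: bond 0 brought effort, rest push out)

2  (C1, I1 all integral)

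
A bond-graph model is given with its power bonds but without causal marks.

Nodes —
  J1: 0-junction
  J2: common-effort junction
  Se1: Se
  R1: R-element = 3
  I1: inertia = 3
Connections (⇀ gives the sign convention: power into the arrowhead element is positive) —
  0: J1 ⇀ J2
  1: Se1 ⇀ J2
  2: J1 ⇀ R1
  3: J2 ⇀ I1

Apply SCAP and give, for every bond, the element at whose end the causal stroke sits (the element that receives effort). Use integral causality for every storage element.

bond 1 |J2  (Se1 (Se) sets effort on bond)
bond 0 |J1  (common-e at J2 fixed by 1)
bond 3 |I1  (J2 effort already set via bond 1)
bond 2 |R1  (J1: bond 0 brought effort, rest push out)

#0 stroke→J1
#1 stroke→J2
#2 stroke→R1
#3 stroke→I1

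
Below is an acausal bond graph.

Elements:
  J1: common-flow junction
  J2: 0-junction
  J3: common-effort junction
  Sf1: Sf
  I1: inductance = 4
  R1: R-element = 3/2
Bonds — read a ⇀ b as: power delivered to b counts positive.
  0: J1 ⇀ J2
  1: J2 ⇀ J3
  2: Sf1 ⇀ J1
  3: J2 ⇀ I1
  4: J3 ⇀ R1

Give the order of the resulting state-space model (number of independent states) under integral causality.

1  (I1 all integral)

β2 stroke→Sf1  (Sf1 (Sf) sets flow on bond)
β0 stroke→J1  (1-jn J1 has f-setter on 2)
β3 stroke→I1  (I1: I, integral causality)
β1 stroke→J2  (J2 needs exactly one e-in)
β4 stroke→J3  (closing 0-jn rule on J3)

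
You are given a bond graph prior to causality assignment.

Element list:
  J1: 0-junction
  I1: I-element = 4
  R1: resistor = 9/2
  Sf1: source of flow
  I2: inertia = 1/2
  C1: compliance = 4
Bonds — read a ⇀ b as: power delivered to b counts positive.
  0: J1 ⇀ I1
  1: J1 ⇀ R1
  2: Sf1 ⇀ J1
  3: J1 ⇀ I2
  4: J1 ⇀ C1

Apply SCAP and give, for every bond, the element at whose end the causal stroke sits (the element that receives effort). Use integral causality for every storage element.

β0 |I1
β1 |R1
β2 |Sf1
β3 |I2
β4 |J1

b2 stroke→Sf1  (Sf1 fixes flow; stroke at Sf1)
b0 stroke→I1  (I1 outputs flow p/I1)
b3 stroke→I2  (I2: I, integral causality)
b4 stroke→J1  (C1 integral (e out))
b1 stroke→R1  (common-e at J1 fixed by 4)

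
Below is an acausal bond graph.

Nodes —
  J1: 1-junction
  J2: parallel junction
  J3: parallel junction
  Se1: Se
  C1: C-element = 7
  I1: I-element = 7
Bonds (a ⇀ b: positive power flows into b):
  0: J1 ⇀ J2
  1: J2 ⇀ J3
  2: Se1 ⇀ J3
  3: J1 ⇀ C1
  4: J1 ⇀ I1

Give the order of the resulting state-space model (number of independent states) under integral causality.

b2 →J3  (Se1 (Se) sets effort on bond)
b1 →J2  (J3 effort already set via bond 2)
b0 →J1  (J2: bond 1 brought effort, rest push out)
b3 →J1  (C1: C, integral causality)
b4 →I1  (J1 needs exactly one f-in)

2  (C1, I1 all integral)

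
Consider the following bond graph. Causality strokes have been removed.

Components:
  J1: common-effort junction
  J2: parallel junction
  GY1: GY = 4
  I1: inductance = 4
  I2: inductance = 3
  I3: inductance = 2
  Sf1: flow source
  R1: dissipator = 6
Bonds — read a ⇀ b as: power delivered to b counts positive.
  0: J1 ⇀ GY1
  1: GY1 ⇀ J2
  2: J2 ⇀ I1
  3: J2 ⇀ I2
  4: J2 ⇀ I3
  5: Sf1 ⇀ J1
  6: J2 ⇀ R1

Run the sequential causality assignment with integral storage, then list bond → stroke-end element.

b0 →J1
b1 →J2
b2 →I1
b3 →I2
b4 →I3
b5 →Sf1
b6 →R1

#5 |Sf1  (Sf1: flow source, stroke at near end)
#0 |J1  (only one effort-in slot at J1)
#1 |J2  (through GY1, causality inverts; strokes same side of GY1)
#2 |I1  (common-e at J2 fixed by 1)
#3 |I2  (J2 effort already set via bond 1)
#4 |I3  (common-e at J2 fixed by 1)
#6 |R1  (J2: bond 1 brought effort, rest push out)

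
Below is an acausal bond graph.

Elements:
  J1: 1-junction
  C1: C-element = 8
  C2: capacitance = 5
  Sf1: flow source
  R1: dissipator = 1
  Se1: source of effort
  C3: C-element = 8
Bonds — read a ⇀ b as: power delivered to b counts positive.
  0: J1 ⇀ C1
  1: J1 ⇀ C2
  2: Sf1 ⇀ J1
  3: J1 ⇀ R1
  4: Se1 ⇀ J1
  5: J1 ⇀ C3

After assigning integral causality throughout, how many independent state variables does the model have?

3  (C1, C2, C3 all integral)

β2 →Sf1  (source Sf1 imposes f)
β4 →J1  (source Se1 imposes e)
β0 →J1  (1-jn J1 has f-setter on 2)
β1 →J1  (common-f at J1 fixed by 2)
β3 →J1  (J1 flow already set via bond 2)
β5 →J1  (J1 flow already set via bond 2)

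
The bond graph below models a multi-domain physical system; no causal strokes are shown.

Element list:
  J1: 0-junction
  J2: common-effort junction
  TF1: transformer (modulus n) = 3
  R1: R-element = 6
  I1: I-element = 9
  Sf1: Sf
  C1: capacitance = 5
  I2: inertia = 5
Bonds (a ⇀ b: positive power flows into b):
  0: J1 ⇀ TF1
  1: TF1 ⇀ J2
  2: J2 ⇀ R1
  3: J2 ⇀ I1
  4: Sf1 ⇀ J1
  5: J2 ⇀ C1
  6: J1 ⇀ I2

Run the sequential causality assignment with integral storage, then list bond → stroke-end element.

b0 |J1
b1 |TF1
b2 |R1
b3 |I1
b4 |Sf1
b5 |J2
b6 |I2

b4 →Sf1  (Sf1 (Sf) sets flow on bond)
b3 →I1  (I1 outputs flow p/I1)
b5 →J2  (C1 outputs effort q/C1)
b1 →TF1  (0-jn J2 has e-setter on 5)
b2 →R1  (J2: bond 5 brought effort, rest push out)
b0 →J1  (TF1 one-in-one-out from 1)
b6 →I2  (J1 effort already set via bond 0)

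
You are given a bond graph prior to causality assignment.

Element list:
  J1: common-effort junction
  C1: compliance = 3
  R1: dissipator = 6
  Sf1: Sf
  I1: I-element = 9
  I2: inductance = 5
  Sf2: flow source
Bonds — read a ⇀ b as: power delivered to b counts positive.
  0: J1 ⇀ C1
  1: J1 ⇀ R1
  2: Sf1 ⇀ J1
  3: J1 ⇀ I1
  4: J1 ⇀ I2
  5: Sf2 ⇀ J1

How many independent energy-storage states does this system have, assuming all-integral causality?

3  (C1, I1, I2 all integral)

b2 stroke→Sf1  (Sf1 fixes flow; stroke at Sf1)
b5 stroke→Sf2  (Sf2 fixes flow; stroke at Sf2)
b0 stroke→J1  (C1: C, integral causality)
b1 stroke→R1  (J1 effort already set via bond 0)
b3 stroke→I1  (0-jn J1 has e-setter on 0)
b4 stroke→I2  (0-jn J1 has e-setter on 0)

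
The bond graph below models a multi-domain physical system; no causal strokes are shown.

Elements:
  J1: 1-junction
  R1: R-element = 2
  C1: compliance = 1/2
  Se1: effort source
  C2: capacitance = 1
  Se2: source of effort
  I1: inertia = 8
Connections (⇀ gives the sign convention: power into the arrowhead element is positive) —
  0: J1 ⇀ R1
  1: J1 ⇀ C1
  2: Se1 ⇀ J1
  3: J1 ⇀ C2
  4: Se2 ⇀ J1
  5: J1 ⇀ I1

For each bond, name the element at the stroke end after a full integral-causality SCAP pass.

β0 →J1
β1 →J1
β2 →J1
β3 →J1
β4 →J1
β5 →I1

bond 2 |J1  (Se1: effort source, stroke at far end)
bond 4 |J1  (Se2 fixes effort; stroke away)
bond 1 |J1  (C1 integral (e out))
bond 3 |J1  (C2 integral (e out))
bond 5 |I1  (I1 outputs flow p/I1)
bond 0 |J1  (common-f at J1 fixed by 5)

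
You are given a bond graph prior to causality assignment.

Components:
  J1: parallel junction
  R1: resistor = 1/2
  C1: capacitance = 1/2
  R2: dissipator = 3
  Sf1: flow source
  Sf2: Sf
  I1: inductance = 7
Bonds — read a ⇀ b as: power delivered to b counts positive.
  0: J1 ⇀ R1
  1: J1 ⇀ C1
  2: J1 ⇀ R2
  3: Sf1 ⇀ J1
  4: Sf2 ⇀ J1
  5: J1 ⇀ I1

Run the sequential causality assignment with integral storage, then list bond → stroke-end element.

β3 →Sf1  (Sf1 (Sf) sets flow on bond)
β4 →Sf2  (Sf2: flow source, stroke at near end)
β1 →J1  (C1 integral (e out))
β0 →R1  (J1: bond 1 brought effort, rest push out)
β2 →R2  (J1: bond 1 brought effort, rest push out)
β5 →I1  (J1: bond 1 brought effort, rest push out)

b0 stroke at R1
b1 stroke at J1
b2 stroke at R2
b3 stroke at Sf1
b4 stroke at Sf2
b5 stroke at I1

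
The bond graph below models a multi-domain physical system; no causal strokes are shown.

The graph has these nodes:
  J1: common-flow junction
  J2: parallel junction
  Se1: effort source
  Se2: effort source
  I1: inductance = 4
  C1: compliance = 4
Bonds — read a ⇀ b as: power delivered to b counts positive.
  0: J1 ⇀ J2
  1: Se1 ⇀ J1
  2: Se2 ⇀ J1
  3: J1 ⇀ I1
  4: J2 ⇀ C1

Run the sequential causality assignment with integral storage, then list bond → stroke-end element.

bond 1 stroke→J1  (source Se1 imposes e)
bond 2 stroke→J1  (Se2 fixes effort; stroke away)
bond 3 stroke→I1  (prefer integral on I1)
bond 0 stroke→J1  (1-jn J1 has f-setter on 3)
bond 4 stroke→J2  (J2: last free bond brings effort in)

b0 |J1
b1 |J1
b2 |J1
b3 |I1
b4 |J2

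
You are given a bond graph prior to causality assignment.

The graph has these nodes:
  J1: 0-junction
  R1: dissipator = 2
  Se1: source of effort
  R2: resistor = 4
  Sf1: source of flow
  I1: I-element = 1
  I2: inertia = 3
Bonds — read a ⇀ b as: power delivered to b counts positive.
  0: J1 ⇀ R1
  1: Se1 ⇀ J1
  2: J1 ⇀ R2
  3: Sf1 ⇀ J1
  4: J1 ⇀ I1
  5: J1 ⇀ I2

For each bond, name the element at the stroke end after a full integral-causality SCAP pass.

β0 |R1
β1 |J1
β2 |R2
β3 |Sf1
β4 |I1
β5 |I2

#1 stroke at J1  (Se1 (Se) sets effort on bond)
#3 stroke at Sf1  (Sf1 (Sf) sets flow on bond)
#0 stroke at R1  (common-e at J1 fixed by 1)
#2 stroke at R2  (J1: bond 1 brought effort, rest push out)
#4 stroke at I1  (J1 effort already set via bond 1)
#5 stroke at I2  (J1: bond 1 brought effort, rest push out)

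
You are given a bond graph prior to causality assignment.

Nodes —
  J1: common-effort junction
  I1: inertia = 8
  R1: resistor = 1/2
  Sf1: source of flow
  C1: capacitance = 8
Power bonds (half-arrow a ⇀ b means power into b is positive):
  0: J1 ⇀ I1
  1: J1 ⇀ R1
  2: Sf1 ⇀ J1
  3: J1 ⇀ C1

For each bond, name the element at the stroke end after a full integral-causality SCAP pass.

β0 stroke→I1
β1 stroke→R1
β2 stroke→Sf1
β3 stroke→J1

b2 stroke at Sf1  (source Sf1 imposes f)
b0 stroke at I1  (I1 outputs flow p/I1)
b3 stroke at J1  (C1: C, integral causality)
b1 stroke at R1  (common-e at J1 fixed by 3)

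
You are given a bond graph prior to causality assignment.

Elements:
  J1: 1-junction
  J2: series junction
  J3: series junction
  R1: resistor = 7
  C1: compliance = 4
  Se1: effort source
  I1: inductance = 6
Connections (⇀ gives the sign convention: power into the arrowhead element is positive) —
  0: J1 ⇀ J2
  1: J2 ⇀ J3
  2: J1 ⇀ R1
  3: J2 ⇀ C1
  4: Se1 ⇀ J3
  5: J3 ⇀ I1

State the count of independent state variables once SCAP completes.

#4 stroke→J3  (Se1 fixes effort; stroke away)
#3 stroke→J2  (prefer integral on C1)
#5 stroke→I1  (I1: I, integral causality)
#1 stroke→J3  (J3: bond 5 brought flow, rest push out)
#0 stroke→J2  (1-jn J2 has f-setter on 1)
#2 stroke→J1  (J1: bond 0 brought flow, rest push out)

2  (C1, I1 all integral)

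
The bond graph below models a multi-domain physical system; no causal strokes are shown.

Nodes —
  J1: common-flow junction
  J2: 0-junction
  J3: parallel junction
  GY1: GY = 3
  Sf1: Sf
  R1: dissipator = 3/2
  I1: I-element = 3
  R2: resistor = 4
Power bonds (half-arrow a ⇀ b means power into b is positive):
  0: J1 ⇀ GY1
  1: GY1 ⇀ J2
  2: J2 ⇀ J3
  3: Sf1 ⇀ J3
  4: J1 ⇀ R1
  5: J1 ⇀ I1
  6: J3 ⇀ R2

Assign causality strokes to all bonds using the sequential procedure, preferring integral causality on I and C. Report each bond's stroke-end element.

#3 stroke at Sf1  (Sf1 fixes flow; stroke at Sf1)
#5 stroke at I1  (I1 integral (f out))
#0 stroke at J1  (1-jn J1 has f-setter on 5)
#4 stroke at J1  (J1 flow already set via bond 5)
#1 stroke at J2  (through GY1, causality inverts; strokes same side of GY1)
#2 stroke at J3  (common-e at J2 fixed by 1)
#6 stroke at R2  (0-jn J3 has e-setter on 2)

β0 →J1
β1 →J2
β2 →J3
β3 →Sf1
β4 →J1
β5 →I1
β6 →R2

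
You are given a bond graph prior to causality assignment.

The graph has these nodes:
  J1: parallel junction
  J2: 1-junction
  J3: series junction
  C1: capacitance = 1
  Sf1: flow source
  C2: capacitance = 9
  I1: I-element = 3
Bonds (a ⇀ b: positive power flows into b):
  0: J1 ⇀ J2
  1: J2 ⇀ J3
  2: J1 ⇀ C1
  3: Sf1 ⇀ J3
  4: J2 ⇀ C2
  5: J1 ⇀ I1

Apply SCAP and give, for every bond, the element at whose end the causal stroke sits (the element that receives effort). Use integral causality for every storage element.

bond 0 stroke→J2
bond 1 stroke→J3
bond 2 stroke→J1
bond 3 stroke→Sf1
bond 4 stroke→J2
bond 5 stroke→I1

β3 |Sf1  (Sf1 fixes flow; stroke at Sf1)
β1 |J3  (1-jn J3 has f-setter on 3)
β0 |J2  (common-f at J2 fixed by 1)
β4 |J2  (J2 flow already set via bond 1)
β2 |J1  (C1 integral (e out))
β5 |I1  (J1: bond 2 brought effort, rest push out)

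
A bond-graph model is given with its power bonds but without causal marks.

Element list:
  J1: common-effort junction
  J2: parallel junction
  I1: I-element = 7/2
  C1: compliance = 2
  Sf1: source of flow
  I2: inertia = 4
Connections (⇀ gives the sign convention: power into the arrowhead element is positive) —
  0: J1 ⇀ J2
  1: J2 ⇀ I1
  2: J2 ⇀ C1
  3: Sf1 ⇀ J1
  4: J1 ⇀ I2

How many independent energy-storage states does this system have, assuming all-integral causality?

β3 stroke→Sf1  (Sf1: flow source, stroke at near end)
β1 stroke→I1  (I1 integral (f out))
β2 stroke→J2  (C1 outputs effort q/C1)
β0 stroke→J1  (J2 effort already set via bond 2)
β4 stroke→I2  (common-e at J1 fixed by 0)

3  (C1, I1, I2 all integral)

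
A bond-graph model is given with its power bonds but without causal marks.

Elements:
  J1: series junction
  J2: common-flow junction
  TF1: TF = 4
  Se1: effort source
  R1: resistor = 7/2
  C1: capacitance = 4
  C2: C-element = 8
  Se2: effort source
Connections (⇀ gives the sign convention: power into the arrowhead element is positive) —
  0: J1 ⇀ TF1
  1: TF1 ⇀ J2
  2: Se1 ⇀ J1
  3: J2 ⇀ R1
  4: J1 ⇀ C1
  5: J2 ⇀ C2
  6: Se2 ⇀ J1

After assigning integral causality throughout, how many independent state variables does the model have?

2  (C1, C2 all integral)

bond 2 |J1  (Se1 (Se) sets effort on bond)
bond 6 |J1  (Se2 (Se) sets effort on bond)
bond 4 |J1  (C1 integral (e out))
bond 0 |TF1  (only one flow-in slot at J1)
bond 1 |J2  (TF1: transformer flips bond 0)
bond 5 |J2  (C2 integral (e out))
bond 3 |R1  (J2 needs exactly one f-in)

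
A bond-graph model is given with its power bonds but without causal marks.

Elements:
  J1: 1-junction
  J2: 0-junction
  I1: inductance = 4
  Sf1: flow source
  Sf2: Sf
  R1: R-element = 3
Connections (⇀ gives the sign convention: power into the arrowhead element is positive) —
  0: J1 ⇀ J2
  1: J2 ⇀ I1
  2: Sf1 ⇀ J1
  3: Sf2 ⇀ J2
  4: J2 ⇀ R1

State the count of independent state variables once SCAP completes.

1  (I1 all integral)

β2 stroke at Sf1  (Sf1 fixes flow; stroke at Sf1)
β3 stroke at Sf2  (Sf2 fixes flow; stroke at Sf2)
β0 stroke at J1  (J1 flow already set via bond 2)
β1 stroke at I1  (I1 outputs flow p/I1)
β4 stroke at J2  (J2 needs exactly one e-in)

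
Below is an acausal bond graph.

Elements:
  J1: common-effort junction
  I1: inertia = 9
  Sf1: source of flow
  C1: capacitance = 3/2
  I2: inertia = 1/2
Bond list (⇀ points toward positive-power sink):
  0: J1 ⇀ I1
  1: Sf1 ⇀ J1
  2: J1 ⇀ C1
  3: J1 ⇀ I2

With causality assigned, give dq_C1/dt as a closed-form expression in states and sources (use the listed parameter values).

dq_C1/dt = F_Sf1 - p_I1/9 - 2*p_I2

β1 stroke→Sf1  (source Sf1 imposes f)
β0 stroke→I1  (I1: I, integral causality)
β2 stroke→J1  (C1 outputs effort q/C1)
β3 stroke→I2  (0-jn J1 has e-setter on 2)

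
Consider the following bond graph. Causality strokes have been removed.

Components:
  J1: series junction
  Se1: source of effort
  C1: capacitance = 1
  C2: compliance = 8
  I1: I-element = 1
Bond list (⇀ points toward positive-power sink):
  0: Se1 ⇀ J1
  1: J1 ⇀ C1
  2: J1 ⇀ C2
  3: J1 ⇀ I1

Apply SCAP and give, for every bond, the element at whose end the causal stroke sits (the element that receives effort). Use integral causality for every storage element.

b0 →J1  (Se1 fixes effort; stroke away)
b1 →J1  (C1: C, integral causality)
b2 →J1  (C2 integral (e out))
b3 →I1  (only one flow-in slot at J1)

#0 stroke→J1
#1 stroke→J1
#2 stroke→J1
#3 stroke→I1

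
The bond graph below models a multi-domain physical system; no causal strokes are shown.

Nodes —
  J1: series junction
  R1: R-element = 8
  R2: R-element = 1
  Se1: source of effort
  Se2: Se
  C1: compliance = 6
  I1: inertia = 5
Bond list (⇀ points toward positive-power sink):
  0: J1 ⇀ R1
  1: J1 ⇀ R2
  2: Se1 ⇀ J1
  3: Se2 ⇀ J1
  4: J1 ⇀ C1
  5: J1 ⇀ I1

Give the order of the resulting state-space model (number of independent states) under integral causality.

2  (C1, I1 all integral)

b2 |J1  (source Se1 imposes e)
b3 |J1  (source Se2 imposes e)
b4 |J1  (C1 integral (e out))
b5 |I1  (I1: I, integral causality)
b0 |J1  (J1 flow already set via bond 5)
b1 |J1  (J1 flow already set via bond 5)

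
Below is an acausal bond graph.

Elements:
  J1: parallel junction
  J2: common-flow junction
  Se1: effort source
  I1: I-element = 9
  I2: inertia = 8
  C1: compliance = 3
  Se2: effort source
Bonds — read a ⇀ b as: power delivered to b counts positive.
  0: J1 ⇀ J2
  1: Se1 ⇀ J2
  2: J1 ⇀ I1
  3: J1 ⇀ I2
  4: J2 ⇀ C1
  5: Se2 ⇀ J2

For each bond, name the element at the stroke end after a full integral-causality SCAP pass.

bond 0 stroke at J1
bond 1 stroke at J2
bond 2 stroke at I1
bond 3 stroke at I2
bond 4 stroke at J2
bond 5 stroke at J2

b1 stroke at J2  (Se1 (Se) sets effort on bond)
b5 stroke at J2  (Se2 (Se) sets effort on bond)
b2 stroke at I1  (prefer integral on I1)
b3 stroke at I2  (I2 integral (f out))
b0 stroke at J1  (only one effort-in slot at J1)
b4 stroke at J2  (1-jn J2 has f-setter on 0)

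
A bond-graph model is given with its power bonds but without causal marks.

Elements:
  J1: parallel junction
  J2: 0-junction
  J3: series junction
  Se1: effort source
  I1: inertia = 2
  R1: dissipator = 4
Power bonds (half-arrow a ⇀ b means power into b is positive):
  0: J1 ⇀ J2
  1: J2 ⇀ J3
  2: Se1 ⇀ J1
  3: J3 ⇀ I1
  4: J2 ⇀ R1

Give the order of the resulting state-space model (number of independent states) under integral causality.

1  (I1 all integral)

bond 2 |J1  (Se1: effort source, stroke at far end)
bond 0 |J2  (J1 effort already set via bond 2)
bond 1 |J3  (J2: bond 0 brought effort, rest push out)
bond 4 |R1  (0-jn J2 has e-setter on 0)
bond 3 |I1  (only one flow-in slot at J3)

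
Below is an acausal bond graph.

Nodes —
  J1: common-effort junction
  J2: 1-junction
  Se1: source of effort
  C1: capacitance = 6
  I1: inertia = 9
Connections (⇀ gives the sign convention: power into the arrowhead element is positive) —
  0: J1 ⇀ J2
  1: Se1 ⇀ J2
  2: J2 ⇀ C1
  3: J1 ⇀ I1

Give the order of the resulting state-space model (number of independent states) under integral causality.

b1 stroke→J2  (Se1: effort source, stroke at far end)
b2 stroke→J2  (C1 integral (e out))
b0 stroke→J1  (J2: last free bond brings flow in)
b3 stroke→I1  (common-e at J1 fixed by 0)

2  (C1, I1 all integral)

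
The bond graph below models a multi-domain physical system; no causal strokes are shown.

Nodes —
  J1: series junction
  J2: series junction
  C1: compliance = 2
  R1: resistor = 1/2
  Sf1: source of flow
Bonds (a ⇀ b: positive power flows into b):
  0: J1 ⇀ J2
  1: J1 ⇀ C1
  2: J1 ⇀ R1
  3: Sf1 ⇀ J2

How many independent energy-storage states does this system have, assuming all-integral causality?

1  (C1 all integral)

b3 stroke at Sf1  (Sf1: flow source, stroke at near end)
b0 stroke at J2  (1-jn J2 has f-setter on 3)
b1 stroke at J1  (common-f at J1 fixed by 0)
b2 stroke at J1  (1-jn J1 has f-setter on 0)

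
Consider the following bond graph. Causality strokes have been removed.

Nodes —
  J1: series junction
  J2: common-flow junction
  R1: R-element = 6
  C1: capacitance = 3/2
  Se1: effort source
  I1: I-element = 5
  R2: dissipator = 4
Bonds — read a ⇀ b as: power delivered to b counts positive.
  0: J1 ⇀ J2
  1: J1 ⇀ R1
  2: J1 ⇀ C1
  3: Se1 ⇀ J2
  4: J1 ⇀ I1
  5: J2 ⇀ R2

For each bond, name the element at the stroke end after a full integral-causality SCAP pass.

bond 0 →J1
bond 1 →J1
bond 2 →J1
bond 3 →J2
bond 4 →I1
bond 5 →J2

β3 stroke at J2  (source Se1 imposes e)
β2 stroke at J1  (prefer integral on C1)
β4 stroke at I1  (prefer integral on I1)
β0 stroke at J1  (1-jn J1 has f-setter on 4)
β1 stroke at J1  (J1: bond 4 brought flow, rest push out)
β5 stroke at J2  (1-jn J2 has f-setter on 0)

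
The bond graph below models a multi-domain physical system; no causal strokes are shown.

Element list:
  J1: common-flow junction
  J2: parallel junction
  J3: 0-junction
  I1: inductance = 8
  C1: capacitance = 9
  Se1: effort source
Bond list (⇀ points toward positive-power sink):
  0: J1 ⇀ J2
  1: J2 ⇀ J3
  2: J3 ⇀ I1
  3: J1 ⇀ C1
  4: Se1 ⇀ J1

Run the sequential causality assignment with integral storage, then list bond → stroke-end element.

b4 →J1  (Se1: effort source, stroke at far end)
b2 →I1  (prefer integral on I1)
b1 →J3  (closing 0-jn rule on J3)
b0 →J2  (only one effort-in slot at J2)
b3 →J1  (common-f at J1 fixed by 0)

β0 stroke at J2
β1 stroke at J3
β2 stroke at I1
β3 stroke at J1
β4 stroke at J1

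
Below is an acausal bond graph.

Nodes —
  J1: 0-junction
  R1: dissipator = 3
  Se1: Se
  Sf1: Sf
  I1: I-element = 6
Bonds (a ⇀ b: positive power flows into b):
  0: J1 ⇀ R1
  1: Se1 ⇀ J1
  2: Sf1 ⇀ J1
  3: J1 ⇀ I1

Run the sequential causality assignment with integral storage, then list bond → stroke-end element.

b1 stroke→J1  (Se1 fixes effort; stroke away)
b2 stroke→Sf1  (source Sf1 imposes f)
b0 stroke→R1  (J1 effort already set via bond 1)
b3 stroke→I1  (0-jn J1 has e-setter on 1)

bond 0 →R1
bond 1 →J1
bond 2 →Sf1
bond 3 →I1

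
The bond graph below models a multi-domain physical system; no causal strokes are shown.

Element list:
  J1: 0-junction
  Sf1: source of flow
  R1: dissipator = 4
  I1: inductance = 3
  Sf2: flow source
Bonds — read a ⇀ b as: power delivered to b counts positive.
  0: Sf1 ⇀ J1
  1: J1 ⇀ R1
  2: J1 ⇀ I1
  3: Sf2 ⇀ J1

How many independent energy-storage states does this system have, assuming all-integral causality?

b0 |Sf1  (Sf1 fixes flow; stroke at Sf1)
b3 |Sf2  (Sf2: flow source, stroke at near end)
b2 |I1  (I1: I, integral causality)
b1 |J1  (J1 needs exactly one e-in)

1  (I1 all integral)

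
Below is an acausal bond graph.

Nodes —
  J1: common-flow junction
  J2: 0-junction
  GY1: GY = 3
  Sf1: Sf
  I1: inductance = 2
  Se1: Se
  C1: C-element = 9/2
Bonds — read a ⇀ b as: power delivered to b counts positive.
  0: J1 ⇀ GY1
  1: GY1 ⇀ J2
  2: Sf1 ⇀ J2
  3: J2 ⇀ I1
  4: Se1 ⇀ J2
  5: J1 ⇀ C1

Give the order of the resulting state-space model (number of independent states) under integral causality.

bond 2 |Sf1  (source Sf1 imposes f)
bond 4 |J2  (source Se1 imposes e)
bond 1 |GY1  (J2: bond 4 brought effort, rest push out)
bond 3 |I1  (J2 effort already set via bond 4)
bond 0 |GY1  (GY1: gyrator matches bond 1)
bond 5 |J1  (1-jn J1 has f-setter on 0)

2  (C1, I1 all integral)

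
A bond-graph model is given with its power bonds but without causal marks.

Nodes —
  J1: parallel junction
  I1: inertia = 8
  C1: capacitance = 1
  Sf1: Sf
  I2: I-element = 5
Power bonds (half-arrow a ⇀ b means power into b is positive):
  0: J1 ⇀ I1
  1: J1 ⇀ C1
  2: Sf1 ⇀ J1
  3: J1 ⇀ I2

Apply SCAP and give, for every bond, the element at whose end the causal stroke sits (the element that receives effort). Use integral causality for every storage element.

bond 0 stroke→I1
bond 1 stroke→J1
bond 2 stroke→Sf1
bond 3 stroke→I2

b2 →Sf1  (Sf1: flow source, stroke at near end)
b0 →I1  (prefer integral on I1)
b1 →J1  (C1 outputs effort q/C1)
b3 →I2  (common-e at J1 fixed by 1)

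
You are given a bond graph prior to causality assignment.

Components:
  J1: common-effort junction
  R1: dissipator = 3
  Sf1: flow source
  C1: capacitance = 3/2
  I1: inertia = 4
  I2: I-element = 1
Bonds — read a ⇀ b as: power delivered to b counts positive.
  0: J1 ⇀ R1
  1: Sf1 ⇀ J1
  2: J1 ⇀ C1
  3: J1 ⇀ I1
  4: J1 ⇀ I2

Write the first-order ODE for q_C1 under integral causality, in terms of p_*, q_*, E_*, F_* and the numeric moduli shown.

bond 1 |Sf1  (Sf1 fixes flow; stroke at Sf1)
bond 2 |J1  (C1 integral (e out))
bond 0 |R1  (J1 effort already set via bond 2)
bond 3 |I1  (J1: bond 2 brought effort, rest push out)
bond 4 |I2  (J1: bond 2 brought effort, rest push out)

dq_C1/dt = F_Sf1 - p_I1/4 - p_I2 - 2*q_C1/9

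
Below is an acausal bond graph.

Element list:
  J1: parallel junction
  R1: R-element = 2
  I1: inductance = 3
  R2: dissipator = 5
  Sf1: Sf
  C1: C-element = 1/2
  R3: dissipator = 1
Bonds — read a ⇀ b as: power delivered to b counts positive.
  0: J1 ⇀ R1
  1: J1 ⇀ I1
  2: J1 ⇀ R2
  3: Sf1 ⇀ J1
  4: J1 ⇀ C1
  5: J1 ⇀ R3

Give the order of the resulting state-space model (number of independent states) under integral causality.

2  (C1, I1 all integral)

b3 |Sf1  (Sf1: flow source, stroke at near end)
b1 |I1  (prefer integral on I1)
b4 |J1  (C1 outputs effort q/C1)
b0 |R1  (J1: bond 4 brought effort, rest push out)
b2 |R2  (common-e at J1 fixed by 4)
b5 |R3  (common-e at J1 fixed by 4)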